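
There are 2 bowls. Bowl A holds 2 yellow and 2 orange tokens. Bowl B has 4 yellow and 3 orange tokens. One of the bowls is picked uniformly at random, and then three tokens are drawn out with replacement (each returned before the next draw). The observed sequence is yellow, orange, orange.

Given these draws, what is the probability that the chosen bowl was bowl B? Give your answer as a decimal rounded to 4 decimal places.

For each hypothesis, P(data | H) works out to: P(data | bowl A) = (2/4)(2/4)(2/4) = 0.125; P(data | bowl B) = (4/7)(3/7)(3/7) = 0.10496.
The prior-weighted likelihoods are 1/2 · 0.125 = 0.0625, 1/2 · 0.10496 = 0.052478; these sum to 0.11498.
So P(bowl B | data) = (0.052478) / (0.11498) = 0.45642.

0.4564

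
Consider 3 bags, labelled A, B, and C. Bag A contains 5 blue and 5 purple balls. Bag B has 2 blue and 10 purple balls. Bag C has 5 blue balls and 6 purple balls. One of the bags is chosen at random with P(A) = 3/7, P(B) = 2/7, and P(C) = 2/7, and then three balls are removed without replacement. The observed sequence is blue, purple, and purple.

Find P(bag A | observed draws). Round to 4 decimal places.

0.4198

Under each hypothesis, the probability of the observed sequence is: P(data | bag A) = (5/10)(5/9)(4/8) = 5/36; P(data | bag B) = (2/12)(10/11)(9/10) = 3/22; P(data | bag C) = (5/11)(6/10)(5/9) = 5/33.
Multiplying each by its prior: 3/7 · 5/36 = 5/84, 2/7 · 3/22 = 3/77, 2/7 · 5/33 = 10/231; with total 131/924.
By Bayes' rule, P(bag A | data) = (5/84) / (131/924) = 55/131.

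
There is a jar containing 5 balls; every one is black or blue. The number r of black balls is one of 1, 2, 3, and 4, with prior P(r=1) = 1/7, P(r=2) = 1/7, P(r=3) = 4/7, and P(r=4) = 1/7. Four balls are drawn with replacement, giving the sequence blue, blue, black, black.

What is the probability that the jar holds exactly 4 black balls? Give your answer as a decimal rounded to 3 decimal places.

0.075

For each hypothesis, P(data | H) works out to: P(data | r = 1) = (4/5)(4/5)(1/5)(1/5) = 0.0256; P(data | r = 2) = (3/5)(3/5)(2/5)(2/5) = 0.0576; P(data | r = 3) = (2/5)(2/5)(3/5)(3/5) = 0.0576; P(data | r = 4) = (1/5)(1/5)(4/5)(4/5) = 0.0256.
The prior-weighted likelihoods are 1/7 · 0.0256 = 0.0036571, 1/7 · 0.0576 = 0.0082286, 4/7 · 0.0576 = 0.032914, 1/7 · 0.0256 = 0.0036571; these sum to 0.048457.
By Bayes' rule, P(r = 4 | data) = (0.0036571) / (0.048457) = 0.075472.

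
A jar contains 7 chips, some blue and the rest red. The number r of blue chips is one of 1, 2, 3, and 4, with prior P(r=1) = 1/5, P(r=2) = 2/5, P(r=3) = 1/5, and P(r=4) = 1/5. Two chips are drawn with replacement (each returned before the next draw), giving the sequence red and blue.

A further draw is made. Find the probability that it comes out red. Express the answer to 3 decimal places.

For each hypothesis, P(data | H) works out to: P(data | r = 1) = (6/7)(1/7) = 6/49; P(data | r = 2) = (5/7)(2/7) = 10/49; P(data | r = 3) = (4/7)(3/7) = 12/49; P(data | r = 4) = (3/7)(4/7) = 12/49.
The prior-weighted likelihoods are 1/5 · 6/49 = 6/245, 2/5 · 10/49 = 4/49, 1/5 · 12/49 = 12/245, 1/5 · 12/49 = 12/245; summing to 10/49.
Normalising, the posterior is P(r = 1 | data) = 3/25, P(r = 2 | data) = 2/5, P(r = 3 | data) = 6/25, P(r = 4 | data) = 6/25.
The predictive probability is P(red next | data) = (6/7)(3/25) + (5/7)(2/5) + (4/7)(6/25) + (3/7)(6/25) = 22/35.

0.629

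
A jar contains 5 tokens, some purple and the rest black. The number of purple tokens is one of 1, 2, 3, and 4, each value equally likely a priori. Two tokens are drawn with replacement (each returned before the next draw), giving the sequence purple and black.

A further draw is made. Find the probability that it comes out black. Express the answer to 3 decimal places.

The likelihood of the observed sequence under each hypothesis: P(data | r = 1) = (1/5)(4/5) = 4/25; P(data | r = 2) = (2/5)(3/5) = 6/25; P(data | r = 3) = (3/5)(2/5) = 6/25; P(data | r = 4) = (4/5)(1/5) = 4/25.
The prior-weighted likelihoods are 1/4 · 4/25 = 1/25, 1/4 · 6/25 = 3/50, 1/4 · 6/25 = 3/50, 1/4 · 4/25 = 1/25; summing to 1/5.
Normalising, the posterior is P(r = 1 | data) = 1/5, P(r = 2 | data) = 3/10, P(r = 3 | data) = 3/10, P(r = 4 | data) = 1/5.
The predictive probability is P(black next | data) = (4/5)(1/5) + (3/5)(3/10) + (2/5)(3/10) + (1/5)(1/5) = 1/2.

0.500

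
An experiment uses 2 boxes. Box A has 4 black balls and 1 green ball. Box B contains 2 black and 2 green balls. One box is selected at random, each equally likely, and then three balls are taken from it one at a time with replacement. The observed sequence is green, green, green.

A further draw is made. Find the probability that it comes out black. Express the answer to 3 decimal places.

The likelihood of the observed sequence under each hypothesis: P(data | box A) = (1/5)(1/5)(1/5) = 0.008; P(data | box B) = (2/4)(2/4)(2/4) = 0.125.
The prior-weighted likelihoods are 1/2 · 0.008 = 0.004, 1/2 · 0.125 = 0.0625; these sum to 0.0665.
Dividing through by the total gives posterior P(box A | data) = 0.06015, P(box B | data) = 0.93985.
Averaging over the posterior, P(black next | data) = (4/5)(0.06015) + (1/2)(0.93985) = 0.51805.

0.518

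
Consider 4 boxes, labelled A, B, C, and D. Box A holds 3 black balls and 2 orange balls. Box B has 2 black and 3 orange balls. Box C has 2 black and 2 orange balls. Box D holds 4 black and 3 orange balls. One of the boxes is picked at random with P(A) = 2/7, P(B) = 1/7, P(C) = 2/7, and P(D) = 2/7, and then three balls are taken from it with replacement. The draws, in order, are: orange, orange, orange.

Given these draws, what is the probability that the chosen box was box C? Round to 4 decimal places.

For each hypothesis, P(data | H) works out to: P(data | box A) = (2/5)(2/5)(2/5) = 0.064; P(data | box B) = (3/5)(3/5)(3/5) = 0.216; P(data | box C) = (2/4)(2/4)(2/4) = 0.125; P(data | box D) = (3/7)(3/7)(3/7) = 0.078717.
Weighting by the prior gives 2/7 · 0.064 = 0.018286, 1/7 · 0.216 = 0.030857, 2/7 · 0.125 = 0.035714, 2/7 · 0.078717 = 0.022491; summing to 0.10735.
Hence P(box C | data) = (0.035714) / (0.10735) = 0.3327.

0.3327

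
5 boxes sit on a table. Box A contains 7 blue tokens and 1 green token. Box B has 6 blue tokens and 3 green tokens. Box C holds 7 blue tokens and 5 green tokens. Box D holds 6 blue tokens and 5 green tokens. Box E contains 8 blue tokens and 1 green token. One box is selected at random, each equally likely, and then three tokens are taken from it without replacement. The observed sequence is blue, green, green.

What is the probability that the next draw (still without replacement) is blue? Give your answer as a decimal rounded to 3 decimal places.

0.690

For each hypothesis, P(data | H) works out to: P(data | box A) = (7/8)(1/7)(0/6) = 0; P(data | box B) = (6/9)(3/8)(2/7) = 1/14; P(data | box C) = (7/12)(5/11)(4/10) = 7/66; P(data | box D) = (6/11)(5/10)(4/9) = 4/33; P(data | box E) = (8/9)(1/8)(0/7) = 0.
The prior-weighted likelihoods are 1/5 · 0 = 0, 1/5 · 1/14 = 1/70, 1/5 · 7/66 = 7/330, 1/5 · 4/33 = 4/165, 1/5 · 0 = 0; with total 23/385.
Dividing through by the total gives posterior P(box A | data) = 0, P(box B | data) = 11/46, P(box C | data) = 49/138, P(box D | data) = 28/69, P(box E | data) = 0.
Averaging over the posterior, P(blue next | data) = (5/6)(11/46) + (2/3)(49/138) + (5/8)(28/69) = 571/828.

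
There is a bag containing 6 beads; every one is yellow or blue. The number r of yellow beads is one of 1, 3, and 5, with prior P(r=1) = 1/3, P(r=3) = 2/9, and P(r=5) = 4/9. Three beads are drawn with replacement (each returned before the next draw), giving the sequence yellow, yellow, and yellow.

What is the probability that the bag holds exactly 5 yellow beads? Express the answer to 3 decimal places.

The likelihood of the observed sequence under each hypothesis: P(data | r = 1) = (1/6)(1/6)(1/6) = 0.0046296; P(data | r = 3) = (3/6)(3/6)(3/6) = 0.125; P(data | r = 5) = (5/6)(5/6)(5/6) = 0.5787.
Weighting by the prior gives 1/3 · 0.0046296 = 0.0015432, 2/9 · 0.125 = 0.027778, 4/9 · 0.5787 = 0.2572; these sum to 0.28652.
Hence P(r = 5 | data) = (0.2572) / (0.28652) = 0.89767.

0.898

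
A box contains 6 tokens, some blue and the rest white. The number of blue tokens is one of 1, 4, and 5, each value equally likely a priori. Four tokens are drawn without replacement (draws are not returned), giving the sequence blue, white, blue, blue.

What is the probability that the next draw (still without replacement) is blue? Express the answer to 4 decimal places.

0.7778

The likelihood of the observed sequence under each hypothesis: P(data | r = 1) = (1/6)(5/5)(0/4) = 0; P(data | r = 4) = (4/6)(2/5)(3/4)(2/3) = 2/15; P(data | r = 5) = (5/6)(1/5)(4/4)(3/3) = 1/6.
Weighting by the prior gives 1/3 · 0 = 0, 1/3 · 2/15 = 2/45, 1/3 · 1/6 = 1/18; these sum to 1/10.
Normalising, the posterior is P(r = 1 | data) = 0, P(r = 4 | data) = 4/9, P(r = 5 | data) = 5/9.
So P(blue next | data) = Σ P(blue next | H) P(H | data) = (1/2)(4/9) + (1)(5/9) = 7/9.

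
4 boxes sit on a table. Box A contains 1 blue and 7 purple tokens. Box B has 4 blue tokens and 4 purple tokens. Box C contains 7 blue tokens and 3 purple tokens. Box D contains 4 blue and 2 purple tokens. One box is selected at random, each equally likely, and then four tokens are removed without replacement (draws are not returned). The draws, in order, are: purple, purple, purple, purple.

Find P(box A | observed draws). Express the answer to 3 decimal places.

0.972

The likelihood of the observed sequence under each hypothesis: P(data | box A) = (7/8)(6/7)(5/6)(4/5) = 1/2; P(data | box B) = (4/8)(3/7)(2/6)(1/5) = 1/70; P(data | box C) = (3/10)(2/9)(1/8)(0/7) = 0; P(data | box D) = (2/6)(1/5)(0/4) = 0.
Multiplying each by its prior: 1/4 · 1/2 = 1/8, 1/4 · 1/70 = 1/280, 1/4 · 0 = 0, 1/4 · 0 = 0; summing to 9/70.
So P(box A | data) = (1/8) / (9/70) = 35/36.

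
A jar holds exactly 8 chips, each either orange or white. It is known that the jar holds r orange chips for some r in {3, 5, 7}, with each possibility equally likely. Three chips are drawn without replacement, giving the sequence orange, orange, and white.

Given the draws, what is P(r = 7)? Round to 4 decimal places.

The likelihood of the observed sequence under each hypothesis: P(data | r = 3) = (3/8)(2/7)(5/6) = 5/56; P(data | r = 5) = (5/8)(4/7)(3/6) = 5/28; P(data | r = 7) = (7/8)(6/7)(1/6) = 1/8.
The prior-weighted likelihoods are 1/3 · 5/56 = 5/168, 1/3 · 5/28 = 5/84, 1/3 · 1/8 = 1/24; these sum to 11/84.
By Bayes' rule, P(r = 7 | data) = (1/24) / (11/84) = 7/22.

0.3182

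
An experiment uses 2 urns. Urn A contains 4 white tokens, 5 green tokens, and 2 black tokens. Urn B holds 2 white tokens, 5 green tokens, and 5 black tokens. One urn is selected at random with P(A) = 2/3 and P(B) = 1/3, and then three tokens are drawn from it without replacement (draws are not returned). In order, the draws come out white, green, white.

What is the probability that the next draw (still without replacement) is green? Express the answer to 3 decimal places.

The likelihood of the observed sequence under each hypothesis: P(data | urn A) = (4/11)(5/10)(3/9) = 2/33; P(data | urn B) = (2/12)(5/11)(1/10) = 1/132.
Multiplying each by its prior: 2/3 · 2/33 = 4/99, 1/3 · 1/132 = 1/396; summing to 17/396.
Normalising, the posterior is P(urn A | data) = 16/17, P(urn B | data) = 1/17.
So P(green next | data) = Σ P(green next | H) P(H | data) = (1/2)(16/17) + (4/9)(1/17) = 76/153.

0.497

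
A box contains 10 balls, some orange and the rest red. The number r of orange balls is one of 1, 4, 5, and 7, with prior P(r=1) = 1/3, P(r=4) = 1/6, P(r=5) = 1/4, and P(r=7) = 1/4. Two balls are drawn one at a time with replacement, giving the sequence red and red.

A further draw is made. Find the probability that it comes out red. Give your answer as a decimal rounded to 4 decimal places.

The likelihood of the observed sequence under each hypothesis: P(data | r = 1) = (9/10)(9/10) = 81/100; P(data | r = 4) = (6/10)(6/10) = 9/25; P(data | r = 5) = (5/10)(5/10) = 1/4; P(data | r = 7) = (3/10)(3/10) = 9/100.
Weighting by the prior gives 1/3 · 81/100 = 27/100, 1/6 · 9/25 = 3/50, 1/4 · 1/4 = 1/16, 1/4 · 9/100 = 9/400; with total 83/200.
The posterior is then P(r = 1 | data) = 54/83, P(r = 4 | data) = 12/83, P(r = 5 | data) = 25/166, P(r = 7 | data) = 9/166.
The predictive probability is P(red next | data) = (9/10)(54/83) + (3/5)(12/83) + (1/2)(25/166) + (3/10)(9/166) = 317/415.

0.7639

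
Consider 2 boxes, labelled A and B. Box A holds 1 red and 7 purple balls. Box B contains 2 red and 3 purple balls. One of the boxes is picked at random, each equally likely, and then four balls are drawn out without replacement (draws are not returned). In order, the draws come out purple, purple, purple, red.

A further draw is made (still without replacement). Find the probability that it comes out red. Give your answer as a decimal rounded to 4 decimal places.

Under each hypothesis, the probability of the observed sequence is: P(data | box A) = (7/8)(6/7)(5/6)(1/5) = 1/8; P(data | box B) = (3/5)(2/4)(1/3)(2/2) = 1/10.
The prior-weighted likelihoods are 1/2 · 1/8 = 1/16, 1/2 · 1/10 = 1/20; with total 9/80.
Dividing through by the total gives posterior P(box A | data) = 5/9, P(box B | data) = 4/9.
The predictive probability is P(red next | data) = (0)(5/9) + (1)(4/9) = 4/9.

0.4444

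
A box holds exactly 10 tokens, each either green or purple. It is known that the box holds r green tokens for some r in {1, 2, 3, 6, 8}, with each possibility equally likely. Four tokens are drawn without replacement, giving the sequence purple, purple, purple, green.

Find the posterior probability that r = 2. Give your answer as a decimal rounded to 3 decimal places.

0.345

For each hypothesis, P(data | H) works out to: P(data | r = 1) = (9/10)(8/9)(7/8)(1/7) = 1/10; P(data | r = 2) = (8/10)(7/9)(6/8)(2/7) = 2/15; P(data | r = 3) = (7/10)(6/9)(5/8)(3/7) = 1/8; P(data | r = 6) = (4/10)(3/9)(2/8)(6/7) = 1/35; P(data | r = 8) = (2/10)(1/9)(0/8) = 0.
Multiplying each by its prior: 1/5 · 1/10 = 1/50, 1/5 · 2/15 = 2/75, 1/5 · 1/8 = 1/40, 1/5 · 1/35 = 1/175, 1/5 · 0 = 0; these sum to 13/168.
Hence P(r = 2 | data) = (2/75) / (13/168) = 112/325.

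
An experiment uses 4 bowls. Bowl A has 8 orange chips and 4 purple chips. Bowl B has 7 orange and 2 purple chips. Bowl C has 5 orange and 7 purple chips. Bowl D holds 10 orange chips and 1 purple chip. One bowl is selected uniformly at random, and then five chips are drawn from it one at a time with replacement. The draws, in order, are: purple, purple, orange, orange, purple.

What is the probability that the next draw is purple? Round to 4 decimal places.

0.4661

The likelihood of the observed sequence under each hypothesis: P(data | bowl A) = (4/12)(4/12)(8/12)(8/12)(4/12) = 0.016461; P(data | bowl B) = (2/9)(2/9)(7/9)(7/9)(2/9) = 0.0066386; P(data | bowl C) = (7/12)(7/12)(5/12)(5/12)(7/12) = 0.034461; P(data | bowl D) = (1/11)(1/11)(10/11)(10/11)(1/11) = 0.00062092.
The prior-weighted likelihoods are 1/4 · 0.016461 = 0.0041152, 1/4 · 0.0066386 = 0.0016596, 1/4 · 0.034461 = 0.0086153, 1/4 · 0.00062092 = 0.00015523; summing to 0.014545.
Normalising, the posterior is P(bowl A | data) = 0.28292, P(bowl B | data) = 0.1141, P(bowl C | data) = 0.5923, P(bowl D | data) = 0.010672.
So P(purple next | data) = Σ P(purple next | H) P(H | data) = (1/3)(0.28292) + (2/9)(0.1141) + (7/12)(0.5923) + (1/11)(0.010672) = 0.46614.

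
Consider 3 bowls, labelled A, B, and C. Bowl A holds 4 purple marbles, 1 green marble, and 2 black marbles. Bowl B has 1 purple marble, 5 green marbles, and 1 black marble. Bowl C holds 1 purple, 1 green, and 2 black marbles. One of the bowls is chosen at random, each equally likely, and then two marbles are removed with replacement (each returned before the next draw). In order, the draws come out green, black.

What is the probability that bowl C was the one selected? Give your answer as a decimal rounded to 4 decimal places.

Compute the likelihood of the observed sequence for each case: P(data | bowl A) = (1/7)(2/7) = 2/49; P(data | bowl B) = (5/7)(1/7) = 5/49; P(data | bowl C) = (1/4)(2/4) = 1/8.
Multiplying each by its prior: 1/3 · 2/49 = 2/147, 1/3 · 5/49 = 5/147, 1/3 · 1/8 = 1/24; these sum to 5/56.
So P(bowl C | data) = (1/24) / (5/56) = 7/15.

0.4667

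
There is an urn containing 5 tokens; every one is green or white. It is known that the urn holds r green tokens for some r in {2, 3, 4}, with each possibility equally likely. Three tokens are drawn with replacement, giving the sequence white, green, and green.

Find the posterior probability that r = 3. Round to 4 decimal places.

0.3913

Compute the likelihood of the observed sequence for each case: P(data | r = 2) = (3/5)(2/5)(2/5) = 12/125; P(data | r = 3) = (2/5)(3/5)(3/5) = 18/125; P(data | r = 4) = (1/5)(4/5)(4/5) = 16/125.
Weighting by the prior gives 1/3 · 12/125 = 4/125, 1/3 · 18/125 = 6/125, 1/3 · 16/125 = 16/375; with total 46/375.
Hence P(r = 3 | data) = (6/125) / (46/375) = 9/23.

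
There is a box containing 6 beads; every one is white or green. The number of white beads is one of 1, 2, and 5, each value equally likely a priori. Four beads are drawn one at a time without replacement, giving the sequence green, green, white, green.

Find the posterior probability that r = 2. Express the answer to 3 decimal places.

0.444

Under each hypothesis, the probability of the observed sequence is: P(data | r = 1) = (5/6)(4/5)(1/4)(3/3) = 1/6; P(data | r = 2) = (4/6)(3/5)(2/4)(2/3) = 2/15; P(data | r = 5) = (1/6)(0/5) = 0.
The prior-weighted likelihoods are 1/3 · 1/6 = 1/18, 1/3 · 2/15 = 2/45, 1/3 · 0 = 0; with total 1/10.
Therefore the posterior P(r = 2 | data) = (2/45) / (1/10) = 4/9.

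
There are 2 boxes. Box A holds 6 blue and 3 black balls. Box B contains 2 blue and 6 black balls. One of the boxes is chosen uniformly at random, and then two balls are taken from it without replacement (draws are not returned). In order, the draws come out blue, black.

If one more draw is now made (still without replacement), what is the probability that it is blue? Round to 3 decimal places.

0.462

Under each hypothesis, the probability of the observed sequence is: P(data | box A) = (6/9)(3/8) = 1/4; P(data | box B) = (2/8)(6/7) = 3/14.
Weighting by the prior gives 1/2 · 1/4 = 1/8, 1/2 · 3/14 = 3/28; with total 13/56.
Dividing through by the total gives posterior P(box A | data) = 7/13, P(box B | data) = 6/13.
The predictive probability is P(blue next | data) = (5/7)(7/13) + (1/6)(6/13) = 6/13.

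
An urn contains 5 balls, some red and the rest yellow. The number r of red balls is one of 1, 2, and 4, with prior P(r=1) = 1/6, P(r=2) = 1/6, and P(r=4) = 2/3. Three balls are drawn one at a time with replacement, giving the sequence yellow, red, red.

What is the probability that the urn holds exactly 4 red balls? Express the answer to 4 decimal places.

0.8000

Under each hypothesis, the probability of the observed sequence is: P(data | r = 1) = (4/5)(1/5)(1/5) = 4/125; P(data | r = 2) = (3/5)(2/5)(2/5) = 12/125; P(data | r = 4) = (1/5)(4/5)(4/5) = 16/125.
Multiplying each by its prior: 1/6 · 4/125 = 2/375, 1/6 · 12/125 = 2/125, 2/3 · 16/125 = 32/375; these sum to 8/75.
By Bayes' rule, P(r = 4 | data) = (32/375) / (8/75) = 4/5.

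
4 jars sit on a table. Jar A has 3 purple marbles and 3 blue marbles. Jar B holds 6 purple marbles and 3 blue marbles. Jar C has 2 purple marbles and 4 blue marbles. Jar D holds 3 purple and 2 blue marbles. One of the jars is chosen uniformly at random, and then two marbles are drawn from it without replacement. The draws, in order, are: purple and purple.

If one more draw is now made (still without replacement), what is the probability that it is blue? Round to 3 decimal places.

0.605

Compute the likelihood of the observed sequence for each case: P(data | jar A) = (3/6)(2/5) = 1/5; P(data | jar B) = (6/9)(5/8) = 5/12; P(data | jar C) = (2/6)(1/5) = 1/15; P(data | jar D) = (3/5)(2/4) = 3/10.
The prior-weighted likelihoods are 1/4 · 1/5 = 1/20, 1/4 · 5/12 = 5/48, 1/4 · 1/15 = 1/60, 1/4 · 3/10 = 3/40; with total 59/240.
Dividing through by the total gives posterior P(jar A | data) = 12/59, P(jar B | data) = 25/59, P(jar C | data) = 4/59, P(jar D | data) = 18/59.
The predictive probability is P(blue next | data) = (3/4)(12/59) + (3/7)(25/59) + (1)(4/59) + (2/3)(18/59) = 250/413.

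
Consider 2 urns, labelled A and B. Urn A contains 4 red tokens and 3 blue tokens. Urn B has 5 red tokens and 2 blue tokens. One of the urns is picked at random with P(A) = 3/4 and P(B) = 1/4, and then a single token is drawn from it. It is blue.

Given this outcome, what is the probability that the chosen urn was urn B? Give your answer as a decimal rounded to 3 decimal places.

Under each hypothesis, the probability of this draw is: P(data | urn A) = (3/7) = 3/7; P(data | urn B) = (2/7) = 2/7.
Multiplying each by its prior: 3/4 · 3/7 = 9/28, 1/4 · 2/7 = 1/14; summing to 11/28.
Hence P(urn B | data) = (1/14) / (11/28) = 2/11.

0.182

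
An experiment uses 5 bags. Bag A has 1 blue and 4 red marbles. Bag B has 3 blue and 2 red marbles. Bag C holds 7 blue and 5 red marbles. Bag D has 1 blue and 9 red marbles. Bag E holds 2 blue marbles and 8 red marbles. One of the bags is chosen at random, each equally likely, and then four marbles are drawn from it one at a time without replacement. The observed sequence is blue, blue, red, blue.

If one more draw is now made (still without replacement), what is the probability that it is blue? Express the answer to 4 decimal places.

0.2346

Under each hypothesis, the probability of the observed sequence is: P(data | bag A) = (1/5)(0/4) = 0; P(data | bag B) = (3/5)(2/4)(2/3)(1/2) = 0.1; P(data | bag C) = (7/12)(6/11)(5/10)(5/9) = 0.088384; P(data | bag D) = (1/10)(0/9) = 0; P(data | bag E) = (2/10)(1/9)(8/8)(0/7) = 0.
Multiplying each by its prior: 1/5 · 0 = 0, 1/5 · 0.1 = 0.02, 1/5 · 0.088384 = 0.017677, 1/5 · 0 = 0, 1/5 · 0 = 0; with total 0.037677.
Dividing through by the total gives posterior P(bag A | data) = 0, P(bag B | data) = 0.53083, P(bag C | data) = 0.46917, P(bag D | data) = 0, P(bag E | data) = 0.
Averaging over the posterior, P(blue next | data) = (0)(0.53083) + (1/2)(0.46917) = 0.23458.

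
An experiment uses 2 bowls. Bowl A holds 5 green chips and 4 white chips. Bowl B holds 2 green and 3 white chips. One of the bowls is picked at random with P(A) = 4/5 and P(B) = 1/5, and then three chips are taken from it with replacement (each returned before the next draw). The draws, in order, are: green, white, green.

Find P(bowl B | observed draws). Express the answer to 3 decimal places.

Under each hypothesis, the probability of the observed sequence is: P(data | bowl A) = (5/9)(4/9)(5/9) = 0.13717; P(data | bowl B) = (2/5)(3/5)(2/5) = 0.096.
The prior-weighted likelihoods are 4/5 · 0.13717 = 0.10974, 1/5 · 0.096 = 0.0192; summing to 0.12894.
By Bayes' rule, P(bowl B | data) = (0.0192) / (0.12894) = 0.14891.

0.149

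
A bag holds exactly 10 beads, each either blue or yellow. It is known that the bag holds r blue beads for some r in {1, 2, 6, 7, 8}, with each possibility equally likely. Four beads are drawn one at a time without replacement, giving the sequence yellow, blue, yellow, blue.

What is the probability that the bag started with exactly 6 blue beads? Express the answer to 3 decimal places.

For each hypothesis, P(data | H) works out to: P(data | r = 1) = (9/10)(1/9)(8/8)(0/7) = 0; P(data | r = 2) = (8/10)(2/9)(7/8)(1/7) = 0.022222; P(data | r = 6) = (4/10)(6/9)(3/8)(5/7) = 0.071429; P(data | r = 7) = (3/10)(7/9)(2/8)(6/7) = 0.05; P(data | r = 8) = (2/10)(8/9)(1/8)(7/7) = 0.022222.
Weighting by the prior gives 1/5 · 0 = 0, 1/5 · 0.022222 = 0.0044444, 1/5 · 0.071429 = 0.014286, 1/5 · 0.05 = 0.01, 1/5 · 0.022222 = 0.0044444; summing to 0.033175.
By Bayes' rule, P(r = 6 | data) = (0.014286) / (0.033175) = 0.43062.

0.431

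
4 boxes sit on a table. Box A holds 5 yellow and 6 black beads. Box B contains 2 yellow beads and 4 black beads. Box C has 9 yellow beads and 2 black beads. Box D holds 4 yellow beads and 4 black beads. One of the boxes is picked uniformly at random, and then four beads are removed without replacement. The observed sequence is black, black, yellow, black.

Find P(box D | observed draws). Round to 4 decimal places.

0.2146

The likelihood of the observed sequence under each hypothesis: P(data | box A) = (6/11)(5/10)(5/9)(4/8) = 5/66; P(data | box B) = (4/6)(3/5)(2/4)(2/3) = 2/15; P(data | box C) = (2/11)(1/10)(9/9)(0/8) = 0; P(data | box D) = (4/8)(3/7)(4/6)(2/5) = 2/35.
Multiplying each by its prior: 1/4 · 5/66 = 5/264, 1/4 · 2/15 = 1/30, 1/4 · 0 = 0, 1/4 · 2/35 = 1/70; these sum to 41/616.
Therefore the posterior P(box D | data) = (1/70) / (41/616) = 44/205.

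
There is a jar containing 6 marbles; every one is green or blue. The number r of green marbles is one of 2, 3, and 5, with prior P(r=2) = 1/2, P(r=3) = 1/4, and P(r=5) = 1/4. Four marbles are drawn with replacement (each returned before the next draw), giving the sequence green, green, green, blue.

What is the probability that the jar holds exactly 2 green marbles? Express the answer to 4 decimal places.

0.2370

Compute the likelihood of the observed sequence for each case: P(data | r = 2) = (2/6)(2/6)(2/6)(4/6) = 0.024691; P(data | r = 3) = (3/6)(3/6)(3/6)(3/6) = 0.0625; P(data | r = 5) = (5/6)(5/6)(5/6)(1/6) = 0.096451.
Multiplying each by its prior: 1/2 · 0.024691 = 0.012346, 1/4 · 0.0625 = 0.015625, 1/4 · 0.096451 = 0.024113; these sum to 0.052083.
Therefore the posterior P(r = 2 | data) = (0.012346) / (0.052083) = 0.23704.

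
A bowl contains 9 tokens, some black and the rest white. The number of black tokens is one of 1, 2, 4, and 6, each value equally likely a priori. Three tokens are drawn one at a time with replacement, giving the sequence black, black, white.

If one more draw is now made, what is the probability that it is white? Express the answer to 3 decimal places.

Under each hypothesis, the probability of the observed sequence is: P(data | r = 1) = (1/9)(1/9)(8/9) = 8/729; P(data | r = 2) = (2/9)(2/9)(7/9) = 28/729; P(data | r = 4) = (4/9)(4/9)(5/9) = 80/729; P(data | r = 6) = (6/9)(6/9)(3/9) = 4/27.
Multiplying each by its prior: 1/4 · 8/729 = 2/729, 1/4 · 28/729 = 7/729, 1/4 · 80/729 = 20/729, 1/4 · 4/27 = 1/27; with total 56/729.
Normalising, the posterior is P(r = 1 | data) = 1/28, P(r = 2 | data) = 1/8, P(r = 4 | data) = 5/14, P(r = 6 | data) = 27/56.
Averaging over the posterior, P(white next | data) = (8/9)(1/28) + (7/9)(1/8) + (5/9)(5/14) + (1/3)(27/56) = 41/84.

0.488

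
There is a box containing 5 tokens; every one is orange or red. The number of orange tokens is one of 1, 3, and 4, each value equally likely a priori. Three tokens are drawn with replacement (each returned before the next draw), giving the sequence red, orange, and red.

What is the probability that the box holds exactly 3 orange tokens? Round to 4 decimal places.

For each hypothesis, P(data | H) works out to: P(data | r = 1) = (4/5)(1/5)(4/5) = 16/125; P(data | r = 3) = (2/5)(3/5)(2/5) = 12/125; P(data | r = 4) = (1/5)(4/5)(1/5) = 4/125.
The prior-weighted likelihoods are 1/3 · 16/125 = 16/375, 1/3 · 12/125 = 4/125, 1/3 · 4/125 = 4/375; with total 32/375.
Therefore the posterior P(r = 3 | data) = (4/125) / (32/375) = 3/8.

0.3750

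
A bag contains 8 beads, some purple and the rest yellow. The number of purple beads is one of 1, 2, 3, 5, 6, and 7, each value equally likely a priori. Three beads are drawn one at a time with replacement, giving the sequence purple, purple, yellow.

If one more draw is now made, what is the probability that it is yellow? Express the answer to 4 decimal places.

0.3842

The likelihood of the observed sequence under each hypothesis: P(data | r = 1) = (1/8)(1/8)(7/8) = 0.013672; P(data | r = 2) = (2/8)(2/8)(6/8) = 0.046875; P(data | r = 3) = (3/8)(3/8)(5/8) = 0.087891; P(data | r = 5) = (5/8)(5/8)(3/8) = 0.14648; P(data | r = 6) = (6/8)(6/8)(2/8) = 0.14062; P(data | r = 7) = (7/8)(7/8)(1/8) = 0.095703.
The prior-weighted likelihoods are 1/6 · 0.013672 = 0.0022786, 1/6 · 0.046875 = 0.0078125, 1/6 · 0.087891 = 0.014648, 1/6 · 0.14648 = 0.024414, 1/6 · 0.14062 = 0.023438, 1/6 · 0.095703 = 0.015951; summing to 0.088542.
Dividing through by the total gives posterior P(r = 1 | data) = 0.025735, P(r = 2 | data) = 0.088235, P(r = 3 | data) = 0.16544, P(r = 5 | data) = 0.27574, P(r = 6 | data) = 0.26471, P(r = 7 | data) = 0.18015.
Averaging over the posterior, P(yellow next | data) = (7/8)(0.025735) + (3/4)(0.088235) + (5/8)(0.16544) + (3/8)(0.27574) + (1/4)(0.26471) + (1/8)(0.18015) = 0.38419.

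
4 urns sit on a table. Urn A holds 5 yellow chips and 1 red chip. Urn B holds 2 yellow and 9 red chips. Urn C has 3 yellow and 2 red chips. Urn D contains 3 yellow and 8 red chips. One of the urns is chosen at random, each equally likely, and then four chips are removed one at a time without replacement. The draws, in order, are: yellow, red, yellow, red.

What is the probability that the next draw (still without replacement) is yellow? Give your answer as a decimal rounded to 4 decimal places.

For each hypothesis, P(data | H) works out to: P(data | urn A) = (5/6)(1/5)(4/4)(0/3) = 0; P(data | urn B) = (2/11)(9/10)(1/9)(8/8) = 0.018182; P(data | urn C) = (3/5)(2/4)(2/3)(1/2) = 0.1; P(data | urn D) = (3/11)(8/10)(2/9)(7/8) = 0.042424.
Weighting by the prior gives 1/4 · 0 = 0, 1/4 · 0.018182 = 0.0045455, 1/4 · 0.1 = 0.025, 1/4 · 0.042424 = 0.010606; these sum to 0.040152.
Normalising, the posterior is P(urn A | data) = 0, P(urn B | data) = 0.11321, P(urn C | data) = 0.62264, P(urn D | data) = 0.26415.
The predictive probability is P(yellow next | data) = (0)(0.11321) + (1)(0.62264) + (1/7)(0.26415) = 0.66038.

0.6604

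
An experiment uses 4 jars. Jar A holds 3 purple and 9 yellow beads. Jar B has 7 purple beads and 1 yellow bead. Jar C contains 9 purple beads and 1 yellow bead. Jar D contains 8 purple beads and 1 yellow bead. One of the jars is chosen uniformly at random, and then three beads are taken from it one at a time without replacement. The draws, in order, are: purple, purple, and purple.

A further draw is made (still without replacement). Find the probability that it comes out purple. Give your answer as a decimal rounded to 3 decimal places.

0.829

Compute the likelihood of the observed sequence for each case: P(data | jar A) = (3/12)(2/11)(1/10) = 0.0045455; P(data | jar B) = (7/8)(6/7)(5/6) = 0.625; P(data | jar C) = (9/10)(8/9)(7/8) = 0.7; P(data | jar D) = (8/9)(7/8)(6/7) = 0.66667.
The prior-weighted likelihoods are 1/4 · 0.0045455 = 0.0011364, 1/4 · 0.625 = 0.15625, 1/4 · 0.7 = 0.175, 1/4 · 0.66667 = 0.16667; these sum to 0.49905.
Dividing through by the total gives posterior P(jar A | data) = 0.002277, P(jar B | data) = 0.31309, P(jar C | data) = 0.35066, P(jar D | data) = 0.33397.
The predictive probability is P(purple next | data) = (0)(0.002277) + (4/5)(0.31309) + (6/7)(0.35066) + (5/6)(0.33397) = 0.82935.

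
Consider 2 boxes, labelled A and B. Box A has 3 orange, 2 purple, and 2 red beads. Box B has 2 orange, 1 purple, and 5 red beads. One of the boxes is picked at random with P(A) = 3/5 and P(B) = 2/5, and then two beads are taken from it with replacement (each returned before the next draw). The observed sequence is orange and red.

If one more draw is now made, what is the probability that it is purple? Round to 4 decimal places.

0.2118

The likelihood of the observed sequence under each hypothesis: P(data | box A) = (3/7)(2/7) = 0.12245; P(data | box B) = (2/8)(5/8) = 0.15625.
Multiplying each by its prior: 3/5 · 0.12245 = 0.073469, 2/5 · 0.15625 = 0.0625; with total 0.13597.
Normalising, the posterior is P(box A | data) = 0.54034, P(box B | data) = 0.45966.
The predictive probability is P(purple next | data) = (2/7)(0.54034) + (1/8)(0.45966) = 0.21184.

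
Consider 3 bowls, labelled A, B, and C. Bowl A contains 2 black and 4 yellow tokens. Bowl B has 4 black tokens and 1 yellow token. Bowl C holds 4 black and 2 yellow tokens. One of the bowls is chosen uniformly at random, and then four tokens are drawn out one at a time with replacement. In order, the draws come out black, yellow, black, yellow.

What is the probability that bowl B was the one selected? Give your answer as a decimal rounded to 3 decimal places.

Under each hypothesis, the probability of the observed sequence is: P(data | bowl A) = (2/6)(4/6)(2/6)(4/6) = 0.049383; P(data | bowl B) = (4/5)(1/5)(4/5)(1/5) = 0.0256; P(data | bowl C) = (4/6)(2/6)(4/6)(2/6) = 0.049383.
The prior-weighted likelihoods are 1/3 · 0.049383 = 0.016461, 1/3 · 0.0256 = 0.0085333, 1/3 · 0.049383 = 0.016461; these sum to 0.041455.
Hence P(bowl B | data) = (0.0085333) / (0.041455) = 0.20584.

0.206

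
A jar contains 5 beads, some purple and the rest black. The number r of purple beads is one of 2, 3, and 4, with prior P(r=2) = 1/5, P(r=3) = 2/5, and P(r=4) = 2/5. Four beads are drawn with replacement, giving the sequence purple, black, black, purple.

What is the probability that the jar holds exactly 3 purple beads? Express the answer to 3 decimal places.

0.514

Under each hypothesis, the probability of the observed sequence is: P(data | r = 2) = (2/5)(3/5)(3/5)(2/5) = 0.0576; P(data | r = 3) = (3/5)(2/5)(2/5)(3/5) = 0.0576; P(data | r = 4) = (4/5)(1/5)(1/5)(4/5) = 0.0256.
Multiplying each by its prior: 1/5 · 0.0576 = 0.01152, 2/5 · 0.0576 = 0.02304, 2/5 · 0.0256 = 0.01024; summing to 0.0448.
By Bayes' rule, P(r = 3 | data) = (0.02304) / (0.0448) = 0.51429.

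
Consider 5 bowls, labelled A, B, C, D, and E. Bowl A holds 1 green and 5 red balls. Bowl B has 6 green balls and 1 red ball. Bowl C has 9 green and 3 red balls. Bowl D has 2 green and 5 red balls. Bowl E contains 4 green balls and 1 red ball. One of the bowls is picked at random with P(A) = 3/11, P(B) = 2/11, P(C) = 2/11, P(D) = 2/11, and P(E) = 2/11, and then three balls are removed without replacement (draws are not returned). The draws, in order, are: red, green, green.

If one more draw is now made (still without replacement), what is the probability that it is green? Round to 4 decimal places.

Compute the likelihood of the observed sequence for each case: P(data | bowl A) = (5/6)(1/5)(0/4) = 0; P(data | bowl B) = (1/7)(6/6)(5/5) = 0.14286; P(data | bowl C) = (3/12)(9/11)(8/10) = 0.16364; P(data | bowl D) = (5/7)(2/6)(1/5) = 0.047619; P(data | bowl E) = (1/5)(4/4)(3/3) = 0.2.
Multiplying each by its prior: 3/11 · 0 = 0, 2/11 · 0.14286 = 0.025974, 2/11 · 0.16364 = 0.029752, 2/11 · 0.047619 = 0.008658, 2/11 · 0.2 = 0.036364; with total 0.10075.
The posterior is then P(bowl A | data) = 0, P(bowl B | data) = 0.25781, P(bowl C | data) = 0.29531, P(bowl D | data) = 0.085938, P(bowl E | data) = 0.36094.
Averaging over the posterior, P(green next | data) = (1)(0.25781) + (7/9)(0.29531) + (0)(0.085938) + (1)(0.36094) = 0.84844.

0.8484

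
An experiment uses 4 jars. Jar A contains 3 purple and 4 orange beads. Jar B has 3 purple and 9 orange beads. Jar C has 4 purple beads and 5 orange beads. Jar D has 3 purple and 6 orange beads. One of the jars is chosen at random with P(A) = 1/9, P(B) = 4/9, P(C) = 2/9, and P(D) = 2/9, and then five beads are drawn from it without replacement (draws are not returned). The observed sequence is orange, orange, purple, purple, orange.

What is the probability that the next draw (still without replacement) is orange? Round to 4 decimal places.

0.6848

For each hypothesis, P(data | H) works out to: P(data | jar A) = (4/7)(3/6)(3/5)(2/4)(2/3) = 0.057143; P(data | jar B) = (9/12)(8/11)(3/10)(2/9)(7/8) = 0.031818; P(data | jar C) = (5/9)(4/8)(4/7)(3/6)(3/5) = 0.047619; P(data | jar D) = (6/9)(5/8)(3/7)(2/6)(4/5) = 0.047619.
The prior-weighted likelihoods are 1/9 · 0.057143 = 0.0063492, 4/9 · 0.031818 = 0.014141, 2/9 · 0.047619 = 0.010582, 2/9 · 0.047619 = 0.010582; these sum to 0.041655.
Normalising, the posterior is P(jar A | data) = 0.15242, P(jar B | data) = 0.33949, P(jar C | data) = 0.25404, P(jar D | data) = 0.25404.
Averaging over the posterior, P(orange next | data) = (1/2)(0.15242) + (6/7)(0.33949) + (1/2)(0.25404) + (3/4)(0.25404) = 0.68476.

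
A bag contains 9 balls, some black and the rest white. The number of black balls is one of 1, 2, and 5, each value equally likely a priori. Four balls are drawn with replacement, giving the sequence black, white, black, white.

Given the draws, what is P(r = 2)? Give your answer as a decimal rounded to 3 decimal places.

0.297

Under each hypothesis, the probability of the observed sequence is: P(data | r = 1) = (1/9)(8/9)(1/9)(8/9) = 0.0097546; P(data | r = 2) = (2/9)(7/9)(2/9)(7/9) = 0.029873; P(data | r = 5) = (5/9)(4/9)(5/9)(4/9) = 0.060966.
The prior-weighted likelihoods are 1/3 · 0.0097546 = 0.0032515, 1/3 · 0.029873 = 0.0099578, 1/3 · 0.060966 = 0.020322; summing to 0.033531.
Therefore the posterior P(r = 2 | data) = (0.0099578) / (0.033531) = 0.29697.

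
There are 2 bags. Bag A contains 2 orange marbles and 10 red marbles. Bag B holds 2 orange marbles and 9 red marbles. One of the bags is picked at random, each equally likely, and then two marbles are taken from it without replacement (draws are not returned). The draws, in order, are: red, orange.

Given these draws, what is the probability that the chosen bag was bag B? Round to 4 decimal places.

0.5192

For each hypothesis, P(data | H) works out to: P(data | bag A) = (10/12)(2/11) = 5/33; P(data | bag B) = (9/11)(2/10) = 9/55.
Multiplying each by its prior: 1/2 · 5/33 = 5/66, 1/2 · 9/55 = 9/110; summing to 26/165.
So P(bag B | data) = (9/110) / (26/165) = 27/52.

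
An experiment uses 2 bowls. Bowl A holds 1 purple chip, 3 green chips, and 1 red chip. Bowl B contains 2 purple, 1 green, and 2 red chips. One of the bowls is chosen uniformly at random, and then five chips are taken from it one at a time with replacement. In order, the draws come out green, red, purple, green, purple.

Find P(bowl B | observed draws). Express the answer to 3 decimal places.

0.471

For each hypothesis, P(data | H) works out to: P(data | bowl A) = (3/5)(1/5)(1/5)(3/5)(1/5) = 0.00288; P(data | bowl B) = (1/5)(2/5)(2/5)(1/5)(2/5) = 0.00256.
Weighting by the prior gives 1/2 · 0.00288 = 0.00144, 1/2 · 0.00256 = 0.00128; these sum to 0.00272.
So P(bowl B | data) = (0.00128) / (0.00272) = 0.47059.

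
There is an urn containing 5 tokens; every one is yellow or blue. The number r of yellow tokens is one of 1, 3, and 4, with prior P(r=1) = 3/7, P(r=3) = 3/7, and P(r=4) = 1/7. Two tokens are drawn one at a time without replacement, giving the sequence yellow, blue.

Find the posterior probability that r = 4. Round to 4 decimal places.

0.1176

Under each hypothesis, the probability of the observed sequence is: P(data | r = 1) = (1/5)(4/4) = 1/5; P(data | r = 3) = (3/5)(2/4) = 3/10; P(data | r = 4) = (4/5)(1/4) = 1/5.
Weighting by the prior gives 3/7 · 1/5 = 3/35, 3/7 · 3/10 = 9/70, 1/7 · 1/5 = 1/35; summing to 17/70.
Hence P(r = 4 | data) = (1/35) / (17/70) = 2/17.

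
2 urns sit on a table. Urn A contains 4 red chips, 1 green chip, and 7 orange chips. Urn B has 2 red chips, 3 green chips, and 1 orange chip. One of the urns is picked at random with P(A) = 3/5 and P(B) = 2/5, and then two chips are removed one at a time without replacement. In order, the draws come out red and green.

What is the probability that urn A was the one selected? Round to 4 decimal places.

For each hypothesis, P(data | H) works out to: P(data | urn A) = (4/12)(1/11) = 1/33; P(data | urn B) = (2/6)(3/5) = 1/5.
The prior-weighted likelihoods are 3/5 · 1/33 = 1/55, 2/5 · 1/5 = 2/25; with total 27/275.
So P(urn A | data) = (1/55) / (27/275) = 5/27.

0.1852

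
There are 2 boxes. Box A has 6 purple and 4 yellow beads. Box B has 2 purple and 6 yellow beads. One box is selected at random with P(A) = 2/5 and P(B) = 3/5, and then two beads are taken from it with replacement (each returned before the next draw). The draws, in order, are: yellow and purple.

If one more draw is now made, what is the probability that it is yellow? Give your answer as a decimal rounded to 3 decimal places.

0.589

The likelihood of the observed sequence under each hypothesis: P(data | box A) = (4/10)(6/10) = 0.24; P(data | box B) = (6/8)(2/8) = 0.1875.
Weighting by the prior gives 2/5 · 0.24 = 0.096, 3/5 · 0.1875 = 0.1125; summing to 0.2085.
The posterior is then P(box A | data) = 0.46043, P(box B | data) = 0.53957.
Averaging over the posterior, P(yellow next | data) = (2/5)(0.46043) + (3/4)(0.53957) = 0.58885.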